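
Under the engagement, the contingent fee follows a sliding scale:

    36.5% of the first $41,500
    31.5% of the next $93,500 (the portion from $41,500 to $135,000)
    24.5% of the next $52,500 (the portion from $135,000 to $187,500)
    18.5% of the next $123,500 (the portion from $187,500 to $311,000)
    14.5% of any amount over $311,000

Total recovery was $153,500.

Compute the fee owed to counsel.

$49,132.50

First $41,500 at 36.5% = $15,147.50
Next $93,500 at 31.5% = $29,452.50
Remaining $18,500 at 24.5% = $4,532.50
Fee: $15,147.50 + $29,452.50 + $4,532.50 = $49,132.50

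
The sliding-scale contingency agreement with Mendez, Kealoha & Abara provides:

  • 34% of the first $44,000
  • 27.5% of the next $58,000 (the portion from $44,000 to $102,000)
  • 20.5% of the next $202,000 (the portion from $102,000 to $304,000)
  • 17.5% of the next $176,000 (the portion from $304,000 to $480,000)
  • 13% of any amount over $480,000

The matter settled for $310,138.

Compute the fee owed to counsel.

First $44,000 at 34% = $14,960.00
Next $58,000 at 27.5% = $15,950.00
Next $202,000 at 20.5% = $41,410.00
Remaining $6,138 at 17.5% = $1,074.15
Fee: $14,960.00 + $15,950.00 + $41,410.00 + $1,074.15 = $73,394.15

$73,394.15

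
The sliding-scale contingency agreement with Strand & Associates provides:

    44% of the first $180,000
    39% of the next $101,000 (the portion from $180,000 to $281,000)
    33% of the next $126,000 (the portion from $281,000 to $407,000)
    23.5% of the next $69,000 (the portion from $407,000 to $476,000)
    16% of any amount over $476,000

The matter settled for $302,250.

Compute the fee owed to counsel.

First $180,000 at 44% = $79,200.00
Next $101,000 at 39% = $39,390.00
Remaining $21,250 at 33% = $7,012.50
Fee: $79,200.00 + $39,390.00 + $7,012.50 = $125,602.50

$125,602.50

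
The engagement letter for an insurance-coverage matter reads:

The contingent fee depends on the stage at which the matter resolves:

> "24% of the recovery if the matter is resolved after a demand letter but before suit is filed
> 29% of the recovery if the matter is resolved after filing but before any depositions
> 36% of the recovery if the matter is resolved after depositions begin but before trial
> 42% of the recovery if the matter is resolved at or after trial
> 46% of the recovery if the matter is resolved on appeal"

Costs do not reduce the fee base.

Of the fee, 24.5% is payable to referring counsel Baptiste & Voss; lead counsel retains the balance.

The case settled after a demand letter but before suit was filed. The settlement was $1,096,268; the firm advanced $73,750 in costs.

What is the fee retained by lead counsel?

$198,643.76

Fee base is the gross recovery, $1,096,268; costs are reimbursed separately.
The matter settled after a demand letter but before suit was filed, so the 24% rate applies.
$1,096,268 × 24% = $263,104.32
Referral share: 24.5% of $263,104.32 = $64,460.56; lead counsel retains $263,104.32 − $64,460.56 = $198,643.76.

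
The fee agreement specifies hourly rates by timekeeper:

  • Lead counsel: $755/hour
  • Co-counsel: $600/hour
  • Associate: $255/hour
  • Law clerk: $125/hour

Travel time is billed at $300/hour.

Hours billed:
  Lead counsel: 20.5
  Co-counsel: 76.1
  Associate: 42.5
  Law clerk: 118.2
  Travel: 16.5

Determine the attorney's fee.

Lead counsel: 20.5 × $755 = $15,477.50
Co-counsel: 76.1 × $600 = $45,660.00
Associate: 42.5 × $255 = $10,837.50
Law clerk: 118.2 × $125 = $14,775.00
Subtotal: $15,477.50 + $45,660.00 + $10,837.50 + $14,775.00 = $86,750.00
Travel: 16.5 × $300 = $4,950.00
Total: $86,750.00 + $4,950.00 = $91,700.00

$91,700.00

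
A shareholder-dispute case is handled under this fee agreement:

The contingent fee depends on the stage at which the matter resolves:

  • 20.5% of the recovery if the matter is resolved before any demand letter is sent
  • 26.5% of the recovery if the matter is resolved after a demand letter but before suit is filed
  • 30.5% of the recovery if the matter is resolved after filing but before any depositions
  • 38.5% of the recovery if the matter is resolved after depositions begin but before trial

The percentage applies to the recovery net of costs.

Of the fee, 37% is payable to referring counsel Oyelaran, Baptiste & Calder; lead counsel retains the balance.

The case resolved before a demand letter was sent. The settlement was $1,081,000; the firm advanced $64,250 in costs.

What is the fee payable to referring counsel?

$77,120.49

Fee base (net of costs): $1,081,000 − $64,250 = $1,016,750
The matter resolved before a demand letter was sent, so the 20.5% rate applies.
$1,016,750 × 20.5% = $208,433.75
Referral share: 37% of $208,433.75 = $77,120.49; lead counsel retains $208,433.75 − $77,120.49 = $131,313.26.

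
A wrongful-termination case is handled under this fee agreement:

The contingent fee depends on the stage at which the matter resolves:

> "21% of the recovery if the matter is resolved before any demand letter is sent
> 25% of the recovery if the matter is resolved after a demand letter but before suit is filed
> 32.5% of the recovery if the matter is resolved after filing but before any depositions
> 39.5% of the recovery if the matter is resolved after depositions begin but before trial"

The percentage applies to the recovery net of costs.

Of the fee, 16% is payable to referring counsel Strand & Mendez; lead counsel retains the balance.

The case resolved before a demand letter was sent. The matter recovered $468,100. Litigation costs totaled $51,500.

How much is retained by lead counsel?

Fee base (net of costs): $468,100 − $51,500 = $416,600
The matter resolved before a demand letter was sent, so the 21% rate applies.
$416,600 × 21% = $87,486.00
Referral share: 16% of $87,486.00 = $13,997.76; lead counsel retains $87,486.00 − $13,997.76 = $73,488.24.

$73,488.24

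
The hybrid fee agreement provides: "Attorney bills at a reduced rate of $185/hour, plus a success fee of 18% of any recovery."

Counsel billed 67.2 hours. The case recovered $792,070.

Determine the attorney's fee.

Hourly: 67.2 × $185 = $12,432.00
Success fee: 18% of $792,070 = $142,572.60
Total: $12,432.00 + $142,572.60 = $155,004.60

$155,004.60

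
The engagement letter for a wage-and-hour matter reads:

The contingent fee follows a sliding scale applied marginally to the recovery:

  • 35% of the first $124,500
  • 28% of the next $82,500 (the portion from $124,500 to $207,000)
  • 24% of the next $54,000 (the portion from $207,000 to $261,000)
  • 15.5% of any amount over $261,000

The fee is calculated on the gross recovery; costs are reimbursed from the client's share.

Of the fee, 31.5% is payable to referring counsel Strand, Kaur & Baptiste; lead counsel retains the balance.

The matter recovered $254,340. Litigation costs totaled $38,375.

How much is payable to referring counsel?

Fee base is the gross recovery, $254,340; costs are reimbursed separately.
First $124,500 at 35% = $43,575.00
Next $82,500 at 28% = $23,100.00
Remaining $47,340 at 24% = $11,361.60
Fee: $43,575.00 + $23,100.00 + $11,361.60 = $78,036.60
Referral share: 31.5% of $78,036.60 = $24,581.53; lead counsel retains $78,036.60 − $24,581.53 = $53,455.07.

$24,581.53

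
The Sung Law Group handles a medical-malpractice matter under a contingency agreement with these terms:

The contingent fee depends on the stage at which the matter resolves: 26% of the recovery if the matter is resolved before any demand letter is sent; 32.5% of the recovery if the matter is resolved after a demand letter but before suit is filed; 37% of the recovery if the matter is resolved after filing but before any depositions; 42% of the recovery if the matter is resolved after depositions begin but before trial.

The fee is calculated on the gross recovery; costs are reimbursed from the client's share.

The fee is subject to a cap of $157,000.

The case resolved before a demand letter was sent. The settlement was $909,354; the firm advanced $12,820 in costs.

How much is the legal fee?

Fee base is the gross recovery, $909,354; costs are reimbursed separately.
The matter resolved before a demand letter was sent, so the 26% rate applies.
$909,354 × 26% = $236,432.04
$236,432.04 exceeds the $157,000 cap, so the fee is capped at $157,000.00.

$157,000.00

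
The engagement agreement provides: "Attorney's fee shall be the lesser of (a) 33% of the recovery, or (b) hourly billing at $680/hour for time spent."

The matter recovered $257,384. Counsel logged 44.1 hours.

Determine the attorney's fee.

(a) 33% of $257,384 = $84,936.72
(b) 44.1 × $680 = $29,988.00
The lesser is (b): $29,988.00.

$29,988.00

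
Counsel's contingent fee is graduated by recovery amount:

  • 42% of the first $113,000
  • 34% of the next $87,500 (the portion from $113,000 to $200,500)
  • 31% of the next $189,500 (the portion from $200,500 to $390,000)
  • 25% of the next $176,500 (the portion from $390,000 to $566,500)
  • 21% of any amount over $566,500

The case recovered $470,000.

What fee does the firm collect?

$155,955.00

First $113,000 at 42% = $47,460.00
Next $87,500 at 34% = $29,750.00
Next $189,500 at 31% = $58,745.00
Remaining $80,000 at 25% = $20,000.00
Fee: $47,460.00 + $29,750.00 + $58,745.00 + $20,000.00 = $155,955.00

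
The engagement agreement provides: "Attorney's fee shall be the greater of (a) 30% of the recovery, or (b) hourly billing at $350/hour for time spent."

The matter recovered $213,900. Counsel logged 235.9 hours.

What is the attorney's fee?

$82,565.00

(a) 30% of $213,900 = $64,170.00
(b) 235.9 × $350 = $82,565.00
The greater is (b): $82,565.00.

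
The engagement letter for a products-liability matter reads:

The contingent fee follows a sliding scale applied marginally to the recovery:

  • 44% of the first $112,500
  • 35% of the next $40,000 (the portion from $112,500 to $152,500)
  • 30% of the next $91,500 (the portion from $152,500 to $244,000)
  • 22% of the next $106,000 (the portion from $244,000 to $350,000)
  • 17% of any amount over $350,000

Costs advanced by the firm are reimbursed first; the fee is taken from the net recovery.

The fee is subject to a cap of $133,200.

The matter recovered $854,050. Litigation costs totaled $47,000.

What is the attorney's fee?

$133,200.00

Fee base (net of costs): $854,050 − $47,000 = $807,050
First $112,500 at 44% = $49,500.00
Next $40,000 at 35% = $14,000.00
Next $91,500 at 30% = $27,450.00
Next $106,000 at 22% = $23,320.00
Remaining $457,050 at 17% = $77,698.50
Fee: $49,500.00 + $14,000.00 + $27,450.00 + $23,320.00 + $77,698.50 = $191,968.50
$191,968.50 exceeds the $133,200 cap, so the fee is capped at $133,200.00.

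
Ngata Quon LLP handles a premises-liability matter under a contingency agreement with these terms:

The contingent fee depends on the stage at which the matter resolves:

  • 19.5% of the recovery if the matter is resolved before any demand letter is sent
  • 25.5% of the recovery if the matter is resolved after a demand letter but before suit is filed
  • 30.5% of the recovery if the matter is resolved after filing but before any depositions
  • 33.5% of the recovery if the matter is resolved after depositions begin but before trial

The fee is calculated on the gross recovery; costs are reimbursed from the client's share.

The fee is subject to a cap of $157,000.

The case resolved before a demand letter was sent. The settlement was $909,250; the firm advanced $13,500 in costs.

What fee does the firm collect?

$157,000.00

Fee base is the gross recovery, $909,250; costs are reimbursed separately.
The matter resolved before a demand letter was sent, so the 19.5% rate applies.
$909,250 × 19.5% = $177,303.75
$177,303.75 exceeds the $157,000 cap, so the fee is capped at $157,000.00.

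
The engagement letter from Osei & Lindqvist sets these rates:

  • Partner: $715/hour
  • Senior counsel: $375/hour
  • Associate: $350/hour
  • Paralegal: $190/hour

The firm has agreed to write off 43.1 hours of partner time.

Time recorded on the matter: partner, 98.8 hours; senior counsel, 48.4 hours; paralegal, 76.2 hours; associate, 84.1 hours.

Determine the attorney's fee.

Partner: 98.8 × $715 = $70,642.00
Senior counsel: 48.4 × $375 = $18,150.00
Associate: 84.1 × $350 = $29,435.00
Paralegal: 76.2 × $190 = $14,478.00
Subtotal: $132,705.00
Write-off: 43.1 × $715 = $30,816.50
Total: $132,705.00 − $30,816.50 = $101,888.50

$101,888.50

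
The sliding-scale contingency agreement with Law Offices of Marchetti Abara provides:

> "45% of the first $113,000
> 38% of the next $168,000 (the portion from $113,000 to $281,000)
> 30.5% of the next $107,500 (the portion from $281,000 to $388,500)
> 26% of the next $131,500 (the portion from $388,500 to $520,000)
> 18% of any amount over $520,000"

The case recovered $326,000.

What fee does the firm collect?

First $113,000 at 45% = $50,850.00
Next $168,000 at 38% = $63,840.00
Remaining $45,000 at 30.5% = $13,725.00
Fee: $50,850.00 + $63,840.00 + $13,725.00 = $128,415.00

$128,415.00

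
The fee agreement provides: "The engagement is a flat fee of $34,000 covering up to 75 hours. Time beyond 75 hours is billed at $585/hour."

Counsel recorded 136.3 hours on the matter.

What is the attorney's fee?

$69,860.50

Flat fee: $34,000.00
Excess hours: 136.3 − 75 = 61.3
Overrun: 61.3 × $585 = $35,860.50
Total: $34,000.00 + $35,860.50 = $69,860.50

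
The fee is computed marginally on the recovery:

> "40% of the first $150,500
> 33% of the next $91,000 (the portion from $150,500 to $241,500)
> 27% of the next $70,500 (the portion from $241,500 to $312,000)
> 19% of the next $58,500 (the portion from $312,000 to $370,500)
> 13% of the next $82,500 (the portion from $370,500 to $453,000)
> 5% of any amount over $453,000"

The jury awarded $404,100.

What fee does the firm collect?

First $150,500 at 40% = $60,200.00
Next $91,000 at 33% = $30,030.00
Next $70,500 at 27% = $19,035.00
Next $58,500 at 19% = $11,115.00
Remaining $33,600 at 13% = $4,368.00
Fee: $60,200.00 + $30,030.00 + $19,035.00 + $11,115.00 + $4,368.00 = $124,748.00

$124,748.00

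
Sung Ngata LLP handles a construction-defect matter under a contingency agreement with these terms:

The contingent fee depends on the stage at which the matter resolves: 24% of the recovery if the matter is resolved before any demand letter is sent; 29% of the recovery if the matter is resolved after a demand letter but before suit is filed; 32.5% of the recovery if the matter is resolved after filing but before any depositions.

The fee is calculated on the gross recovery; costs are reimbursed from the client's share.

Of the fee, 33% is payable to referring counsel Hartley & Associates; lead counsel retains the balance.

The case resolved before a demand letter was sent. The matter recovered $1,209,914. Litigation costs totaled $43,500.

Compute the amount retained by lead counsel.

$194,554.17

Fee base is the gross recovery, $1,209,914; costs are reimbursed separately.
The matter resolved before a demand letter was sent, so the 24% rate applies.
$1,209,914 × 24% = $290,379.36
Referral share: 33% of $290,379.36 = $95,825.19; lead counsel retains $290,379.36 − $95,825.19 = $194,554.17.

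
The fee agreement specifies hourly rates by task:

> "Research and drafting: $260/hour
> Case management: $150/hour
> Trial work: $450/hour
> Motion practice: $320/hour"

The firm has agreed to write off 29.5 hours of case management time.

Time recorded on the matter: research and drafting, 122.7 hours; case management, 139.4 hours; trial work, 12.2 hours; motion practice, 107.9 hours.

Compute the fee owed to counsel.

Research and drafting: 122.7 × $260 = $31,902.00
Case management: 139.4 × $150 = $20,910.00
Trial work: 12.2 × $450 = $5,490.00
Motion practice: 107.9 × $320 = $34,528.00
Subtotal: $92,830.00
Write-off: 29.5 × $150 = $4,425.00
Total: $92,830.00 − $4,425.00 = $88,405.00

$88,405.00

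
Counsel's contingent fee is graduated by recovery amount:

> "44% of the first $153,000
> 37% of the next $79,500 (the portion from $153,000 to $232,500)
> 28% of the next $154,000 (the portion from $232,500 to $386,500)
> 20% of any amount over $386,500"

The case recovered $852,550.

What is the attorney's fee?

First $153,000 at 44% = $67,320.00
Next $79,500 at 37% = $29,415.00
Next $154,000 at 28% = $43,120.00
Remaining $466,050 at 20% = $93,210.00
Fee: $67,320.00 + $29,415.00 + $43,120.00 + $93,210.00 = $233,065.00

$233,065.00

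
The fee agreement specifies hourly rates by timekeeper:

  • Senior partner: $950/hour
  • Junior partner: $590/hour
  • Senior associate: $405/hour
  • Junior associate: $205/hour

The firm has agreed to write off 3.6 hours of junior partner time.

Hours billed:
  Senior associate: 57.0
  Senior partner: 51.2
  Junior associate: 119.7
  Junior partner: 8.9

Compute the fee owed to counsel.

Senior partner: 51.2 × $950 = $48,640.00
Junior partner: 8.9 × $590 = $5,251.00
Senior associate: 57.0 × $405 = $23,085.00
Junior associate: 119.7 × $205 = $24,538.50
Subtotal: $101,514.50
Write-off: 3.6 × $590 = $2,124.00
Total: $101,514.50 − $2,124.00 = $99,390.50

$99,390.50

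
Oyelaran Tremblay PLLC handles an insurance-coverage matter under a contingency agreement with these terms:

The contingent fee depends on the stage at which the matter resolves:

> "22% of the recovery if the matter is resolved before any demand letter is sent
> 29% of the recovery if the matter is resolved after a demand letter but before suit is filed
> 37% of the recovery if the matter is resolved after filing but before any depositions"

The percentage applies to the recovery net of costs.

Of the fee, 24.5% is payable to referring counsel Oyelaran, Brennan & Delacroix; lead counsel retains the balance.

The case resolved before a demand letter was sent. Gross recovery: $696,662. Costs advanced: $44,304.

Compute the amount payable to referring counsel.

$35,162.10

Fee base (net of costs): $696,662 − $44,304 = $652,358
The matter resolved before a demand letter was sent, so the 22% rate applies.
$652,358 × 22% = $143,518.76
Referral share: 24.5% of $143,518.76 = $35,162.10; lead counsel retains $143,518.76 − $35,162.10 = $108,356.66.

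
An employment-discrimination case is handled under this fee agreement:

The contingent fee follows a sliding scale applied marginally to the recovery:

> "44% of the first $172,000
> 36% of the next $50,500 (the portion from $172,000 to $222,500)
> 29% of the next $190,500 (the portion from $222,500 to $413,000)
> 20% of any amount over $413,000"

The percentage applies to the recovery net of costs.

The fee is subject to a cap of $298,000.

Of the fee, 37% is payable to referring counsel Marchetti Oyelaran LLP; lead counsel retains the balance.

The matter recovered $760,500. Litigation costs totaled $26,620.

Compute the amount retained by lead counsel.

$134,367.03

Fee base (net of costs): $760,500 − $26,620 = $733,880
First $172,000 at 44% = $75,680.00
Next $50,500 at 36% = $18,180.00
Next $190,500 at 29% = $55,245.00
Remaining $320,880 at 20% = $64,176.00
Fee: $75,680.00 + $18,180.00 + $55,245.00 + $64,176.00 = $213,281.00
$213,281.00 is under the $298,000 cap.
Referral share: 37% of $213,281.00 = $78,913.97; lead counsel retains $213,281.00 − $78,913.97 = $134,367.03.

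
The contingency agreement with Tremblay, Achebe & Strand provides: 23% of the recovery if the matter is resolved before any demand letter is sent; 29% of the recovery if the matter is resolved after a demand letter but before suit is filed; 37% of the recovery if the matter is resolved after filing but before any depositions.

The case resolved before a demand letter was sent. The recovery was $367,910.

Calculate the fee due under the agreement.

$84,619.30

The matter resolved before a demand letter was sent, so the 23% rate applies.
$367,910 × 23% = $84,619.30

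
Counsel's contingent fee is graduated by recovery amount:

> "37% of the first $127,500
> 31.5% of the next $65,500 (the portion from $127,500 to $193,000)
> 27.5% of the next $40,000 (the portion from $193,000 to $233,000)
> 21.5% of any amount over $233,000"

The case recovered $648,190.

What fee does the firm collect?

$168,073.35

First $127,500 at 37% = $47,175.00
Next $65,500 at 31.5% = $20,632.50
Next $40,000 at 27.5% = $11,000.00
Remaining $415,190 at 21.5% = $89,265.85
Fee: $47,175.00 + $20,632.50 + $11,000.00 + $89,265.85 = $168,073.35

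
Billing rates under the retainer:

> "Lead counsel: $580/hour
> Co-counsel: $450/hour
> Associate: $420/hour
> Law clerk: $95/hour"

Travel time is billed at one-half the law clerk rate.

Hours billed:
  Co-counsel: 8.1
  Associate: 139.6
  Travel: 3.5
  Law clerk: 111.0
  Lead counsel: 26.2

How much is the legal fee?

Lead counsel: 26.2 × $580 = $15,196.00
Co-counsel: 8.1 × $450 = $3,645.00
Associate: 139.6 × $420 = $58,632.00
Law clerk: 111.0 × $95 = $10,545.00
Subtotal: $15,196.00 + $3,645.00 + $58,632.00 + $10,545.00 = $88,018.00
Travel: 3.5 × ($95 ÷ 2) = 3.5 × $47.50 = $166.25
Total: $88,018.00 + $166.25 = $88,184.25

$88,184.25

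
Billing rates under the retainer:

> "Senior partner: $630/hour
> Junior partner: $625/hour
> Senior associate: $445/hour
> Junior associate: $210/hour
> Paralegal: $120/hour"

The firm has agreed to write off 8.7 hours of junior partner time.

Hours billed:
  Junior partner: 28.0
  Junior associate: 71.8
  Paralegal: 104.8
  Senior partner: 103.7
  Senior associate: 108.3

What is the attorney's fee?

Senior partner: 103.7 × $630 = $65,331.00
Junior partner: 28.0 × $625 = $17,500.00
Senior associate: 108.3 × $445 = $48,193.50
Junior associate: 71.8 × $210 = $15,078.00
Paralegal: 104.8 × $120 = $12,576.00
Subtotal: $158,678.50
Write-off: 8.7 × $625 = $5,437.50
Total: $158,678.50 − $5,437.50 = $153,241.00

$153,241.00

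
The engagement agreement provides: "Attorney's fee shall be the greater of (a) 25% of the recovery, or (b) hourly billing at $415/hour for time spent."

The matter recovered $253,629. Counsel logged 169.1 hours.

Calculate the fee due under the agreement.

(a) 25% of $253,629 = $63,407.25
(b) 169.1 × $415 = $70,176.50
The greater is (b): $70,176.50.

$70,176.50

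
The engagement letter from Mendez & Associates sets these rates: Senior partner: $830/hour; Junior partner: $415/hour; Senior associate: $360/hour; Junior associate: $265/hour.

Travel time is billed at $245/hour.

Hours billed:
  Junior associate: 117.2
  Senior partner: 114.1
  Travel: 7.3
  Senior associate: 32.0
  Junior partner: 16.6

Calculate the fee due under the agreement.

$145,958.50

Senior partner: 114.1 × $830 = $94,703.00
Junior partner: 16.6 × $415 = $6,889.00
Senior associate: 32.0 × $360 = $11,520.00
Junior associate: 117.2 × $265 = $31,058.00
Subtotal: $94,703.00 + $6,889.00 + $11,520.00 + $31,058.00 = $144,170.00
Travel: 7.3 × $245 = $1,788.50
Total: $144,170.00 + $1,788.50 = $145,958.50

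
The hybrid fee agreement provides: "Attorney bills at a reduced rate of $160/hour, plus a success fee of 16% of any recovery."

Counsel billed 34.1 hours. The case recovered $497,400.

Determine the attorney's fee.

Hourly: 34.1 × $160 = $5,456.00
Success fee: 16% of $497,400 = $79,584.00
Total: $5,456.00 + $79,584.00 = $85,040.00

$85,040.00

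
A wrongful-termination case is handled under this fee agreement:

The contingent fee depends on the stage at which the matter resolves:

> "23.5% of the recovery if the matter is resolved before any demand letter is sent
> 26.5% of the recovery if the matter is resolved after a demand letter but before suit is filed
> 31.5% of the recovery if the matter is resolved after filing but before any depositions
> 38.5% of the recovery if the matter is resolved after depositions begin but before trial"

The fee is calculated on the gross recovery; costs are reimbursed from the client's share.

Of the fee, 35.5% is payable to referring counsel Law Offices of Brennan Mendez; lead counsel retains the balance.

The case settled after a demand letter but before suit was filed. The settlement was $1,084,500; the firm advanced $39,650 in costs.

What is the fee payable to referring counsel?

$102,024.34

Fee base is the gross recovery, $1,084,500; costs are reimbursed separately.
The matter settled after a demand letter but before suit was filed, so the 26.5% rate applies.
$1,084,500 × 26.5% = $287,392.50
Referral share: 35.5% of $287,392.50 = $102,024.34; lead counsel retains $287,392.50 − $102,024.34 = $185,368.16.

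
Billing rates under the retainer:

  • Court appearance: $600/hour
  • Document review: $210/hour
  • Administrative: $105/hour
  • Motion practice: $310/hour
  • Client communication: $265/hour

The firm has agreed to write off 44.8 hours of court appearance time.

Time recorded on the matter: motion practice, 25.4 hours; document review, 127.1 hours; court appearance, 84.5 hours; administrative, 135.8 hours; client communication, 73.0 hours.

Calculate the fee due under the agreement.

Court appearance: 84.5 × $600 = $50,700.00
Document review: 127.1 × $210 = $26,691.00
Administrative: 135.8 × $105 = $14,259.00
Motion practice: 25.4 × $310 = $7,874.00
Client communication: 73.0 × $265 = $19,345.00
Subtotal: $118,869.00
Write-off: 44.8 × $600 = $26,880.00
Total: $118,869.00 − $26,880.00 = $91,989.00

$91,989.00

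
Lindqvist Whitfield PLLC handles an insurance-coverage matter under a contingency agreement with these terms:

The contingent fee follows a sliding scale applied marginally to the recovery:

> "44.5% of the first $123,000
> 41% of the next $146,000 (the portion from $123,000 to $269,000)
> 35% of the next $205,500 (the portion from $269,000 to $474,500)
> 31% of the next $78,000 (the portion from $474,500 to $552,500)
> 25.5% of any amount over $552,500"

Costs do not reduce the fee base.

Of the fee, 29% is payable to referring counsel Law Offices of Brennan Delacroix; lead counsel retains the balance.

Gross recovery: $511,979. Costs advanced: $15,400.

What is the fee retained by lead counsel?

Fee base is the gross recovery, $511,979; costs are reimbursed separately.
First $123,000 at 44.5% = $54,735.00
Next $146,000 at 41% = $59,860.00
Next $205,500 at 35% = $71,925.00
Remaining $37,479 at 31% = $11,618.49
Fee: $54,735.00 + $59,860.00 + $71,925.00 + $11,618.49 = $198,138.49
Referral share: 29% of $198,138.49 = $57,460.16; lead counsel retains $198,138.49 − $57,460.16 = $140,678.33.

$140,678.33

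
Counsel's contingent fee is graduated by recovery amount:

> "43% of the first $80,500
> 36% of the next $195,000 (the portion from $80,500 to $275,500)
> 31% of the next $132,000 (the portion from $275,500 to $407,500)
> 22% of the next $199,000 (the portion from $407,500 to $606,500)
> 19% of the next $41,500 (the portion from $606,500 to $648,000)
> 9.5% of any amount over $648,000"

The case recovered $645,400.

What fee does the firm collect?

$196,906.00

First $80,500 at 43% = $34,615.00
Next $195,000 at 36% = $70,200.00
Next $132,000 at 31% = $40,920.00
Next $199,000 at 22% = $43,780.00
Remaining $38,900 at 19% = $7,391.00
Fee: $34,615.00 + $70,200.00 + $40,920.00 + $43,780.00 + $7,391.00 = $196,906.00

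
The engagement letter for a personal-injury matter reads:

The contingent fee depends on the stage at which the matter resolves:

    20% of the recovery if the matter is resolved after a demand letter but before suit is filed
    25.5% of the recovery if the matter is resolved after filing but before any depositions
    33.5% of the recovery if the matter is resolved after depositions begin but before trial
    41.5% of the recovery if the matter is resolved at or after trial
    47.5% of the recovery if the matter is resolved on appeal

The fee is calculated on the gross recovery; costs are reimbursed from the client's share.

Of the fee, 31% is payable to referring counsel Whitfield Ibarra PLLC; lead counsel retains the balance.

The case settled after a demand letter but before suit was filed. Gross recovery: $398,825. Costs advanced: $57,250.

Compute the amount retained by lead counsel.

$55,037.85

Fee base is the gross recovery, $398,825; costs are reimbursed separately.
The matter settled after a demand letter but before suit was filed, so the 20% rate applies.
$398,825 × 20% = $79,765.00
Referral share: 31% of $79,765.00 = $24,727.15; lead counsel retains $79,765.00 − $24,727.15 = $55,037.85.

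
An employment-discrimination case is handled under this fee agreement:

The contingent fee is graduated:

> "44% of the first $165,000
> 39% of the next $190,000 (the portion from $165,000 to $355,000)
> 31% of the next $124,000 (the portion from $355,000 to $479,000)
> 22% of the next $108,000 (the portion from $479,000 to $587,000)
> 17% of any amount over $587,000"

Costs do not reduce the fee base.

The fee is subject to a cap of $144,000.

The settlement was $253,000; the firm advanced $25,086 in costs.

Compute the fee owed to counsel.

$106,920.00

Fee base is the gross recovery, $253,000; costs are reimbursed separately.
First $165,000 at 44% = $72,600.00
Remaining $88,000 at 39% = $34,320.00
Fee: $72,600.00 + $34,320.00 = $106,920.00
$106,920.00 is under the $144,000 cap.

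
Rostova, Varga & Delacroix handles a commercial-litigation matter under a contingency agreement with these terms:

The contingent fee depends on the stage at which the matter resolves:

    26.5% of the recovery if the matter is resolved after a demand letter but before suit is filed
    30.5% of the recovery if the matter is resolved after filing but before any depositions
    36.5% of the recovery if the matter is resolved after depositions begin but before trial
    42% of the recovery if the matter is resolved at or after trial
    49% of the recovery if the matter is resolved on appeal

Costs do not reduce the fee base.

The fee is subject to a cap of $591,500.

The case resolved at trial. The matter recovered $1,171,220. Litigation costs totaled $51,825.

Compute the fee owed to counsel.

$491,912.40

Fee base is the gross recovery, $1,171,220; costs are reimbursed separately.
The matter resolved at trial, so the 42% rate applies.
$1,171,220 × 42% = $491,912.40
$491,912.40 is under the $591,500 cap.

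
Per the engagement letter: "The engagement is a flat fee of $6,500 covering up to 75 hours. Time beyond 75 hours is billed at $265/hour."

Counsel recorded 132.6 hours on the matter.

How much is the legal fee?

$21,764.00

Flat fee: $6,500.00
Excess hours: 132.6 − 75 = 57.6
Overrun: 57.6 × $265 = $15,264.00
Total: $6,500.00 + $15,264.00 = $21,764.00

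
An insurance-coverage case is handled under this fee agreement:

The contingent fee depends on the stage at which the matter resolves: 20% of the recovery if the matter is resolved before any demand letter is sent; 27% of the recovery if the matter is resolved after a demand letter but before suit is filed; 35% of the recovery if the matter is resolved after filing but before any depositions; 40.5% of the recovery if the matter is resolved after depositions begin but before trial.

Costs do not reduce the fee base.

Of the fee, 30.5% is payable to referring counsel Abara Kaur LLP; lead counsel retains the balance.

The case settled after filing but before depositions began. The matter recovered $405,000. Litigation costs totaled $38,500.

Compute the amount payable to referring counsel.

Fee base is the gross recovery, $405,000; costs are reimbursed separately.
The matter settled after filing but before depositions began, so the 35% rate applies.
$405,000 × 35% = $141,750.00
Referral share: 30.5% of $141,750.00 = $43,233.75; lead counsel retains $141,750.00 − $43,233.75 = $98,516.25.

$43,233.75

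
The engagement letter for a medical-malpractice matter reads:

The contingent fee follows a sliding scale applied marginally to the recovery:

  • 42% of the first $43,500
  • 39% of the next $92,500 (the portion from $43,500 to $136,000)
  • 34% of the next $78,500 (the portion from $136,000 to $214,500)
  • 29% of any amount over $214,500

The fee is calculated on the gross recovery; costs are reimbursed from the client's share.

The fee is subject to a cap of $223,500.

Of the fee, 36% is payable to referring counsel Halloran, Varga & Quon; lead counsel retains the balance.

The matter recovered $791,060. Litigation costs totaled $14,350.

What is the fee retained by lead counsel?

Fee base is the gross recovery, $791,060; costs are reimbursed separately.
First $43,500 at 42% = $18,270.00
Next $92,500 at 39% = $36,075.00
Next $78,500 at 34% = $26,690.00
Remaining $576,560 at 29% = $167,202.40
Fee: $18,270.00 + $36,075.00 + $26,690.00 + $167,202.40 = $248,237.40
$248,237.40 exceeds the $223,500 cap, so the fee is capped at $223,500.00.
Referral share: 36% of $223,500.00 = $80,460.00; lead counsel retains $223,500.00 − $80,460.00 = $143,040.00.

$143,040.00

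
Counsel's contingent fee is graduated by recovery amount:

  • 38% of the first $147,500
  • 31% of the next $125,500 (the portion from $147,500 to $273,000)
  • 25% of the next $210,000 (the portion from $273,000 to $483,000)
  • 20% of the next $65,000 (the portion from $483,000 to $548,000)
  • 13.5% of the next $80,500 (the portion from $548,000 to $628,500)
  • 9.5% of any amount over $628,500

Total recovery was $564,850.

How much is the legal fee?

First $147,500 at 38% = $56,050.00
Next $125,500 at 31% = $38,905.00
Next $210,000 at 25% = $52,500.00
Next $65,000 at 20% = $13,000.00
Remaining $16,850 at 13.5% = $2,274.75
Fee: $56,050.00 + $38,905.00 + $52,500.00 + $13,000.00 + $2,274.75 = $162,729.75

$162,729.75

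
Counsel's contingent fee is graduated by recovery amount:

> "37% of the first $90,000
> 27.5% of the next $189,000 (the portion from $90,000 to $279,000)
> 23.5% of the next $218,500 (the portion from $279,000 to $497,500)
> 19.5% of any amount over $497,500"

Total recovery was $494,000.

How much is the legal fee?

$135,800.00

First $90,000 at 37% = $33,300.00
Next $189,000 at 27.5% = $51,975.00
Remaining $215,000 at 23.5% = $50,525.00
Fee: $33,300.00 + $51,975.00 + $50,525.00 = $135,800.00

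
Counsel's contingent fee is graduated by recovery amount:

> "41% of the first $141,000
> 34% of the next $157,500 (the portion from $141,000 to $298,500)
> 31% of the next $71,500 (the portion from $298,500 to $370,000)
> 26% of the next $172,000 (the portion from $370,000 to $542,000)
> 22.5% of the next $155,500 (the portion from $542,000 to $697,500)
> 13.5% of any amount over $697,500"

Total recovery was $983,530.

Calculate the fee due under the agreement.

First $141,000 at 41% = $57,810.00
Next $157,500 at 34% = $53,550.00
Next $71,500 at 31% = $22,165.00
Next $172,000 at 26% = $44,720.00
Next $155,500 at 22.5% = $34,987.50
Remaining $286,030 at 13.5% = $38,614.05
Fee: $57,810.00 + $53,550.00 + $22,165.00 + $44,720.00 + $34,987.50 + $38,614.05 = $251,846.55

$251,846.55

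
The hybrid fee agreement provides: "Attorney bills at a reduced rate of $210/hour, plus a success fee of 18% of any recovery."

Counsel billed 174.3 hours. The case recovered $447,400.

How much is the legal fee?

Hourly: 174.3 × $210 = $36,603.00
Success fee: 18% of $447,400 = $80,532.00
Total: $36,603.00 + $80,532.00 = $117,135.00

$117,135.00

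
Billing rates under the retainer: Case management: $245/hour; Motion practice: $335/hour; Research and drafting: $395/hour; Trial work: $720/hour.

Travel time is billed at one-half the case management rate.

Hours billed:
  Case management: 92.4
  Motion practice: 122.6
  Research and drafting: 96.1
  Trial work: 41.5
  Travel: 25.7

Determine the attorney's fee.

Case management: 92.4 × $245 = $22,638.00
Motion practice: 122.6 × $335 = $41,071.00
Research and drafting: 96.1 × $395 = $37,959.50
Trial work: 41.5 × $720 = $29,880.00
Subtotal: $22,638.00 + $41,071.00 + $37,959.50 + $29,880.00 = $131,548.50
Travel: 25.7 × ($245 ÷ 2) = 25.7 × $122.50 = $3,148.25
Total: $131,548.50 + $3,148.25 = $134,696.75

$134,696.75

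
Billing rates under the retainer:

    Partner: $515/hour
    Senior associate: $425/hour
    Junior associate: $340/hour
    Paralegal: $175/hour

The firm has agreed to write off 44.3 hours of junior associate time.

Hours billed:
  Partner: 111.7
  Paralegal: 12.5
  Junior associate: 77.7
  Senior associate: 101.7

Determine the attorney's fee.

$114,291.50

Partner: 111.7 × $515 = $57,525.50
Senior associate: 101.7 × $425 = $43,222.50
Junior associate: 77.7 × $340 = $26,418.00
Paralegal: 12.5 × $175 = $2,187.50
Subtotal: $129,353.50
Write-off: 44.3 × $340 = $15,062.00
Total: $129,353.50 − $15,062.00 = $114,291.50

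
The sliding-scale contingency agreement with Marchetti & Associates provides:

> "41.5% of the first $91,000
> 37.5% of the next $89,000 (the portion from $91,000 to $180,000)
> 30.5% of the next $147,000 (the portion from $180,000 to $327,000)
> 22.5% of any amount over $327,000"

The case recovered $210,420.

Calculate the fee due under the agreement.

$80,418.10

First $91,000 at 41.5% = $37,765.00
Next $89,000 at 37.5% = $33,375.00
Remaining $30,420 at 30.5% = $9,278.10
Fee: $37,765.00 + $33,375.00 + $9,278.10 = $80,418.10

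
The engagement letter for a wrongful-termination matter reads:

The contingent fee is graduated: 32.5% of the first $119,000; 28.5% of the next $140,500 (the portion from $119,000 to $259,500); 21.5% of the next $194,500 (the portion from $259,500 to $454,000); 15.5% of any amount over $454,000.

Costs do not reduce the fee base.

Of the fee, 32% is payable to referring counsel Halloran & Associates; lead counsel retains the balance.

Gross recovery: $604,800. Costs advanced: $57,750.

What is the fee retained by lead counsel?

Fee base is the gross recovery, $604,800; costs are reimbursed separately.
First $119,000 at 32.5% = $38,675.00
Next $140,500 at 28.5% = $40,042.50
Next $194,500 at 21.5% = $41,817.50
Remaining $150,800 at 15.5% = $23,374.00
Fee: $38,675.00 + $40,042.50 + $41,817.50 + $23,374.00 = $143,909.00
Referral share: 32% of $143,909.00 = $46,050.88; lead counsel retains $143,909.00 − $46,050.88 = $97,858.12.

$97,858.12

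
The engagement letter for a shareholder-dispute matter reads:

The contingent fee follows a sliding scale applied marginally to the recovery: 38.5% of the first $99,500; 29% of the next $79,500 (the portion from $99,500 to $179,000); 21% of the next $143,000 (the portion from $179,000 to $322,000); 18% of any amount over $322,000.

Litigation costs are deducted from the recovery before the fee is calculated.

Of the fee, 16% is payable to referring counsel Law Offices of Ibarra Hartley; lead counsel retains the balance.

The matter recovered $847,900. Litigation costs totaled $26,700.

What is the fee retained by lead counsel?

$152,248.74

Fee base (net of costs): $847,900 − $26,700 = $821,200
First $99,500 at 38.5% = $38,307.50
Next $79,500 at 29% = $23,055.00
Next $143,000 at 21% = $30,030.00
Remaining $499,200 at 18% = $89,856.00
Fee: $38,307.50 + $23,055.00 + $30,030.00 + $89,856.00 = $181,248.50
Referral share: 16% of $181,248.50 = $28,999.76; lead counsel retains $181,248.50 − $28,999.76 = $152,248.74.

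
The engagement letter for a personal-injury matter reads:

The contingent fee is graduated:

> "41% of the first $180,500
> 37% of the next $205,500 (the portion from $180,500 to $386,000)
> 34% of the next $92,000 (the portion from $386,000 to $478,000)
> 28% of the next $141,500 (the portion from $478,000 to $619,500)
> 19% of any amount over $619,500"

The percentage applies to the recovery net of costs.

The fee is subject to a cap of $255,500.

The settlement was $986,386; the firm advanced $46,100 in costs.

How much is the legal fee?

$255,500.00

Fee base (net of costs): $986,386 − $46,100 = $940,286
First $180,500 at 41% = $74,005.00
Next $205,500 at 37% = $76,035.00
Next $92,000 at 34% = $31,280.00
Next $141,500 at 28% = $39,620.00
Remaining $320,786 at 19% = $60,949.34
Fee: $74,005.00 + $76,035.00 + $31,280.00 + $39,620.00 + $60,949.34 = $281,889.34
$281,889.34 exceeds the $255,500 cap, so the fee is capped at $255,500.00.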